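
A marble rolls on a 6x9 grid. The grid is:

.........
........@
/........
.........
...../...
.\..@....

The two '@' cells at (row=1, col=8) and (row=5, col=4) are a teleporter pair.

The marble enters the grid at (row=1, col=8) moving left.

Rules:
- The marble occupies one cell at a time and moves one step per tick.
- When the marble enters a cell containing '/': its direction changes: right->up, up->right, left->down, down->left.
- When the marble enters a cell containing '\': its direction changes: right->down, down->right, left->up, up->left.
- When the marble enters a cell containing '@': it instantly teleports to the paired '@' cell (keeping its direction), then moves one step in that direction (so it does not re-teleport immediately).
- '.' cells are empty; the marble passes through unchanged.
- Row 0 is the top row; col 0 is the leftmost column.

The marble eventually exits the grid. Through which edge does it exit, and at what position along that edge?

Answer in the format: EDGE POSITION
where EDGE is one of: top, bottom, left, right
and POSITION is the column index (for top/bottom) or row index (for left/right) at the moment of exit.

Answer: top 1

Derivation:
Step 1: enter (1,8), '@' teleport (1,8)->(5,4), also enter (5,4), move left to (5,3)
Step 2: enter (5,3), '.' pass, move left to (5,2)
Step 3: enter (5,2), '.' pass, move left to (5,1)
Step 4: enter (5,1), '\' deflects left->up, move up to (4,1)
Step 5: enter (4,1), '.' pass, move up to (3,1)
Step 6: enter (3,1), '.' pass, move up to (2,1)
Step 7: enter (2,1), '.' pass, move up to (1,1)
Step 8: enter (1,1), '.' pass, move up to (0,1)
Step 9: enter (0,1), '.' pass, move up to (-1,1)
Step 10: at (-1,1) — EXIT via top edge, pos 1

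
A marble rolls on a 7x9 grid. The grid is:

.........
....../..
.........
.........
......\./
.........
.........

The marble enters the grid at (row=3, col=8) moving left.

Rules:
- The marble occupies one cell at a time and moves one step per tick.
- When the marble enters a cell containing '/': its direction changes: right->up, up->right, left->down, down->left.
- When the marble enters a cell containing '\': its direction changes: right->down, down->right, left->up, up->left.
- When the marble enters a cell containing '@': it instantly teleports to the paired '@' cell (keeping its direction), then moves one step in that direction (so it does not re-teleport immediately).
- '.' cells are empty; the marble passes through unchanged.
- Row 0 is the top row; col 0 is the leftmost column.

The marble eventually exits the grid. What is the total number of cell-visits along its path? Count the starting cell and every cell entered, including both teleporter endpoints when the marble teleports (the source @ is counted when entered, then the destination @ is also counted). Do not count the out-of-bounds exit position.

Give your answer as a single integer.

Answer: 9

Derivation:
Step 1: enter (3,8), '.' pass, move left to (3,7)
Step 2: enter (3,7), '.' pass, move left to (3,6)
Step 3: enter (3,6), '.' pass, move left to (3,5)
Step 4: enter (3,5), '.' pass, move left to (3,4)
Step 5: enter (3,4), '.' pass, move left to (3,3)
Step 6: enter (3,3), '.' pass, move left to (3,2)
Step 7: enter (3,2), '.' pass, move left to (3,1)
Step 8: enter (3,1), '.' pass, move left to (3,0)
Step 9: enter (3,0), '.' pass, move left to (3,-1)
Step 10: at (3,-1) — EXIT via left edge, pos 3
Path length (cell visits): 9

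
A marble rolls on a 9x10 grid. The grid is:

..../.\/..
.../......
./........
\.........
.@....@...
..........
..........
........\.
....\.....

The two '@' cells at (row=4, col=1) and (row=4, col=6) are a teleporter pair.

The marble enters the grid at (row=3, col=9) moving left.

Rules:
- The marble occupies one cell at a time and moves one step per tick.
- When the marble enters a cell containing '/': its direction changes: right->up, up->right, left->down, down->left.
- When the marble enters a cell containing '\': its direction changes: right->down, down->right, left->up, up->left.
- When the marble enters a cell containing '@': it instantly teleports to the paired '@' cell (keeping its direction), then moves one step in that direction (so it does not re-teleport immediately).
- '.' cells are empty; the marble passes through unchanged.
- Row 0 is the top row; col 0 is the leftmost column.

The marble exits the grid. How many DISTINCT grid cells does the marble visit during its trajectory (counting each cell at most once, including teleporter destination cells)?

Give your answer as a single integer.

Step 1: enter (3,9), '.' pass, move left to (3,8)
Step 2: enter (3,8), '.' pass, move left to (3,7)
Step 3: enter (3,7), '.' pass, move left to (3,6)
Step 4: enter (3,6), '.' pass, move left to (3,5)
Step 5: enter (3,5), '.' pass, move left to (3,4)
Step 6: enter (3,4), '.' pass, move left to (3,3)
Step 7: enter (3,3), '.' pass, move left to (3,2)
Step 8: enter (3,2), '.' pass, move left to (3,1)
Step 9: enter (3,1), '.' pass, move left to (3,0)
Step 10: enter (3,0), '\' deflects left->up, move up to (2,0)
Step 11: enter (2,0), '.' pass, move up to (1,0)
Step 12: enter (1,0), '.' pass, move up to (0,0)
Step 13: enter (0,0), '.' pass, move up to (-1,0)
Step 14: at (-1,0) — EXIT via top edge, pos 0
Distinct cells visited: 13 (path length 13)

Answer: 13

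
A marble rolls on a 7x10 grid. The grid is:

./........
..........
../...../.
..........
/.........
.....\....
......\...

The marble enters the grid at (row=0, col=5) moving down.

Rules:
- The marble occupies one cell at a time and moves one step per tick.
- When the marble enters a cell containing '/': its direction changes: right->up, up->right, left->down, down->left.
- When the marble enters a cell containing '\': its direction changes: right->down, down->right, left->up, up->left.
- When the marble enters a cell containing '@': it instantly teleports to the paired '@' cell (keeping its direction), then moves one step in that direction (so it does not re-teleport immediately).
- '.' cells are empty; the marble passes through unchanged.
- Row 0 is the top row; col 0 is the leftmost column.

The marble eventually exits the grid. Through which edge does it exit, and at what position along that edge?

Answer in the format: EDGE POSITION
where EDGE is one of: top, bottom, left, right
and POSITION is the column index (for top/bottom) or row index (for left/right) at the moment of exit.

Step 1: enter (0,5), '.' pass, move down to (1,5)
Step 2: enter (1,5), '.' pass, move down to (2,5)
Step 3: enter (2,5), '.' pass, move down to (3,5)
Step 4: enter (3,5), '.' pass, move down to (4,5)
Step 5: enter (4,5), '.' pass, move down to (5,5)
Step 6: enter (5,5), '\' deflects down->right, move right to (5,6)
Step 7: enter (5,6), '.' pass, move right to (5,7)
Step 8: enter (5,7), '.' pass, move right to (5,8)
Step 9: enter (5,8), '.' pass, move right to (5,9)
Step 10: enter (5,9), '.' pass, move right to (5,10)
Step 11: at (5,10) — EXIT via right edge, pos 5

Answer: right 5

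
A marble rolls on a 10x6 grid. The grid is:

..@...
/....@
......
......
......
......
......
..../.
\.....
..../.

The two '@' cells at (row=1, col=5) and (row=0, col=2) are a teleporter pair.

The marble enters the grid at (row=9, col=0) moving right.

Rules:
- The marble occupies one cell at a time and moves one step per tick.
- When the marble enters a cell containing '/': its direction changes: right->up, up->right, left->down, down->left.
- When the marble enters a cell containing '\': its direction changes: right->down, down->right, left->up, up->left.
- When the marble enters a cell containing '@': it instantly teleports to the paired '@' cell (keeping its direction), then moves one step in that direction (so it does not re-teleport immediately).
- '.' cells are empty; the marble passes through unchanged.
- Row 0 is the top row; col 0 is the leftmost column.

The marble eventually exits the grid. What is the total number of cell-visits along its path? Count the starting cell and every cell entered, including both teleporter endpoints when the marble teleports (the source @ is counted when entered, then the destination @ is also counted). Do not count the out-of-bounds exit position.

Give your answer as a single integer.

Answer: 8

Derivation:
Step 1: enter (9,0), '.' pass, move right to (9,1)
Step 2: enter (9,1), '.' pass, move right to (9,2)
Step 3: enter (9,2), '.' pass, move right to (9,3)
Step 4: enter (9,3), '.' pass, move right to (9,4)
Step 5: enter (9,4), '/' deflects right->up, move up to (8,4)
Step 6: enter (8,4), '.' pass, move up to (7,4)
Step 7: enter (7,4), '/' deflects up->right, move right to (7,5)
Step 8: enter (7,5), '.' pass, move right to (7,6)
Step 9: at (7,6) — EXIT via right edge, pos 7
Path length (cell visits): 8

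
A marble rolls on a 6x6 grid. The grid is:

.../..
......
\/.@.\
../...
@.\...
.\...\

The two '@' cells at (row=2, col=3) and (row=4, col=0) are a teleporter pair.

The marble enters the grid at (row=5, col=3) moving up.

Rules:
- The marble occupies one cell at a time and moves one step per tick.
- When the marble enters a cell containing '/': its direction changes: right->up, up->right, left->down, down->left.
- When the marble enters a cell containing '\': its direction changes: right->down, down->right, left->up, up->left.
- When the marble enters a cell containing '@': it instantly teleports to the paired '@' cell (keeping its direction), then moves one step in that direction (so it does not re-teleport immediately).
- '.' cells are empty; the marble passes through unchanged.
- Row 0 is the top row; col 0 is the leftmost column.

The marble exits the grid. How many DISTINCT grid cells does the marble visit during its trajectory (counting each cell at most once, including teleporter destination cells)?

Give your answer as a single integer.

Step 1: enter (5,3), '.' pass, move up to (4,3)
Step 2: enter (4,3), '.' pass, move up to (3,3)
Step 3: enter (3,3), '.' pass, move up to (2,3)
Step 4: enter (2,3), '@' teleport (2,3)->(4,0), also enter (4,0), move up to (3,0)
Step 5: enter (3,0), '.' pass, move up to (2,0)
Step 6: enter (2,0), '\' deflects up->left, move left to (2,-1)
Step 7: at (2,-1) — EXIT via left edge, pos 2
Distinct cells visited: 7 (path length 7)

Answer: 7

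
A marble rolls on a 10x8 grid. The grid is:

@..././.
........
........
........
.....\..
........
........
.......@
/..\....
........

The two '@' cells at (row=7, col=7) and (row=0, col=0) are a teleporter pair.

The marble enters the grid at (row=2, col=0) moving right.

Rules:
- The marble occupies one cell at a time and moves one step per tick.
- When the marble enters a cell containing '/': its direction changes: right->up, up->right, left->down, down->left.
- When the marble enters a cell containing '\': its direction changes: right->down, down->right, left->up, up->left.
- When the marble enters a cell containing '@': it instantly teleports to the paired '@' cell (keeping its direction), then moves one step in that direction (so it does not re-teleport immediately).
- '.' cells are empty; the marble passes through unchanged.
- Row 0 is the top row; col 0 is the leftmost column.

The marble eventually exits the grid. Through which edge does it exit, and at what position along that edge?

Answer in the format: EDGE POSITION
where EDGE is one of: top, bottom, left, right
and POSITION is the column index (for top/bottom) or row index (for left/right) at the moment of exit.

Step 1: enter (2,0), '.' pass, move right to (2,1)
Step 2: enter (2,1), '.' pass, move right to (2,2)
Step 3: enter (2,2), '.' pass, move right to (2,3)
Step 4: enter (2,3), '.' pass, move right to (2,4)
Step 5: enter (2,4), '.' pass, move right to (2,5)
Step 6: enter (2,5), '.' pass, move right to (2,6)
Step 7: enter (2,6), '.' pass, move right to (2,7)
Step 8: enter (2,7), '.' pass, move right to (2,8)
Step 9: at (2,8) — EXIT via right edge, pos 2

Answer: right 2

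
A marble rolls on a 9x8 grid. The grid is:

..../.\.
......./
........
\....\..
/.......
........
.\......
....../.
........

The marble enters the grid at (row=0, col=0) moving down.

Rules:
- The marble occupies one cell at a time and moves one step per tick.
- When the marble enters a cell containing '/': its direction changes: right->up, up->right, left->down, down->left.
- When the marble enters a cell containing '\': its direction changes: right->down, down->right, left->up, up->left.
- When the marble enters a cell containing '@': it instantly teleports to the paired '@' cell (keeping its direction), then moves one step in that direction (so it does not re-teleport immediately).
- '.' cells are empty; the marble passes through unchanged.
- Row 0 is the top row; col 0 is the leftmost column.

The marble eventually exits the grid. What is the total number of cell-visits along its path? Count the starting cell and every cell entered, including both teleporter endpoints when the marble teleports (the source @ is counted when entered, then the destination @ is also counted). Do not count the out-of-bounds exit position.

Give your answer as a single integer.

Step 1: enter (0,0), '.' pass, move down to (1,0)
Step 2: enter (1,0), '.' pass, move down to (2,0)
Step 3: enter (2,0), '.' pass, move down to (3,0)
Step 4: enter (3,0), '\' deflects down->right, move right to (3,1)
Step 5: enter (3,1), '.' pass, move right to (3,2)
Step 6: enter (3,2), '.' pass, move right to (3,3)
Step 7: enter (3,3), '.' pass, move right to (3,4)
Step 8: enter (3,4), '.' pass, move right to (3,5)
Step 9: enter (3,5), '\' deflects right->down, move down to (4,5)
Step 10: enter (4,5), '.' pass, move down to (5,5)
Step 11: enter (5,5), '.' pass, move down to (6,5)
Step 12: enter (6,5), '.' pass, move down to (7,5)
Step 13: enter (7,5), '.' pass, move down to (8,5)
Step 14: enter (8,5), '.' pass, move down to (9,5)
Step 15: at (9,5) — EXIT via bottom edge, pos 5
Path length (cell visits): 14

Answer: 14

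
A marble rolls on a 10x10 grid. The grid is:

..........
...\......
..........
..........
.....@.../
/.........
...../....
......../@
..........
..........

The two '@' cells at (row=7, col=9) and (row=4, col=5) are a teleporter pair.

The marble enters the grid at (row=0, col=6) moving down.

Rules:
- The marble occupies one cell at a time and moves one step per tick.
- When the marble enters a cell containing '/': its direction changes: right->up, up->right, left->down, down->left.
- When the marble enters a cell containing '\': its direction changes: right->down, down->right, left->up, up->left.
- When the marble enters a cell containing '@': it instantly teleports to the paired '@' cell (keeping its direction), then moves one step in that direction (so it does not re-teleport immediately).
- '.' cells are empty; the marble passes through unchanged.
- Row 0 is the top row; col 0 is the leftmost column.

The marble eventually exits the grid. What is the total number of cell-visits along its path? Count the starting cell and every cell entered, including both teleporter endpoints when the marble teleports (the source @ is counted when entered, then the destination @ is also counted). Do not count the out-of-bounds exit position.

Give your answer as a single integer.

Answer: 10

Derivation:
Step 1: enter (0,6), '.' pass, move down to (1,6)
Step 2: enter (1,6), '.' pass, move down to (2,6)
Step 3: enter (2,6), '.' pass, move down to (3,6)
Step 4: enter (3,6), '.' pass, move down to (4,6)
Step 5: enter (4,6), '.' pass, move down to (5,6)
Step 6: enter (5,6), '.' pass, move down to (6,6)
Step 7: enter (6,6), '.' pass, move down to (7,6)
Step 8: enter (7,6), '.' pass, move down to (8,6)
Step 9: enter (8,6), '.' pass, move down to (9,6)
Step 10: enter (9,6), '.' pass, move down to (10,6)
Step 11: at (10,6) — EXIT via bottom edge, pos 6
Path length (cell visits): 10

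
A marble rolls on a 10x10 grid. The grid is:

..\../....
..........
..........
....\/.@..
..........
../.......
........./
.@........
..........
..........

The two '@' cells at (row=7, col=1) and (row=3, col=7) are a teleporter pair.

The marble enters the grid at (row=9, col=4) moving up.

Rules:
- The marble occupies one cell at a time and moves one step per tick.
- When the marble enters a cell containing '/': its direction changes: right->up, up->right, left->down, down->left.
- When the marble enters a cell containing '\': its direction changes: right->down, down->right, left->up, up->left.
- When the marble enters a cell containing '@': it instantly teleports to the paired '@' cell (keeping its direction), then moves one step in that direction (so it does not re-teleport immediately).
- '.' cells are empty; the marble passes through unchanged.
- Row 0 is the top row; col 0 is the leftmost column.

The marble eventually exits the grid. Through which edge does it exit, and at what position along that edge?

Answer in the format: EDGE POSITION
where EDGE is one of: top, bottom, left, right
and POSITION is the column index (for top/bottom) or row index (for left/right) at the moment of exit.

Answer: left 3

Derivation:
Step 1: enter (9,4), '.' pass, move up to (8,4)
Step 2: enter (8,4), '.' pass, move up to (7,4)
Step 3: enter (7,4), '.' pass, move up to (6,4)
Step 4: enter (6,4), '.' pass, move up to (5,4)
Step 5: enter (5,4), '.' pass, move up to (4,4)
Step 6: enter (4,4), '.' pass, move up to (3,4)
Step 7: enter (3,4), '\' deflects up->left, move left to (3,3)
Step 8: enter (3,3), '.' pass, move left to (3,2)
Step 9: enter (3,2), '.' pass, move left to (3,1)
Step 10: enter (3,1), '.' pass, move left to (3,0)
Step 11: enter (3,0), '.' pass, move left to (3,-1)
Step 12: at (3,-1) — EXIT via left edge, pos 3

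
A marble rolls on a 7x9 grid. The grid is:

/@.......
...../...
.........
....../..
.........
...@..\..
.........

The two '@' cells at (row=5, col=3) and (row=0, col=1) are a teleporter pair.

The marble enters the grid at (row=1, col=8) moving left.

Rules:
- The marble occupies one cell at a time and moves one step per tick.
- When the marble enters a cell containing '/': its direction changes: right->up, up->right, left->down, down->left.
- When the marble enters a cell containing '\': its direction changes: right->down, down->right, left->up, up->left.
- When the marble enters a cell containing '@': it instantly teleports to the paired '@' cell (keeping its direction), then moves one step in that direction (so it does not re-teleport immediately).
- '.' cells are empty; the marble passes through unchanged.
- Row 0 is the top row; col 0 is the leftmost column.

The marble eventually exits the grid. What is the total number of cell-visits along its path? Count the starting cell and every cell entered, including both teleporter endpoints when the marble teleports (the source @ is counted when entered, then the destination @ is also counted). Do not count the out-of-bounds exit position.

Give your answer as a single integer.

Answer: 9

Derivation:
Step 1: enter (1,8), '.' pass, move left to (1,7)
Step 2: enter (1,7), '.' pass, move left to (1,6)
Step 3: enter (1,6), '.' pass, move left to (1,5)
Step 4: enter (1,5), '/' deflects left->down, move down to (2,5)
Step 5: enter (2,5), '.' pass, move down to (3,5)
Step 6: enter (3,5), '.' pass, move down to (4,5)
Step 7: enter (4,5), '.' pass, move down to (5,5)
Step 8: enter (5,5), '.' pass, move down to (6,5)
Step 9: enter (6,5), '.' pass, move down to (7,5)
Step 10: at (7,5) — EXIT via bottom edge, pos 5
Path length (cell visits): 9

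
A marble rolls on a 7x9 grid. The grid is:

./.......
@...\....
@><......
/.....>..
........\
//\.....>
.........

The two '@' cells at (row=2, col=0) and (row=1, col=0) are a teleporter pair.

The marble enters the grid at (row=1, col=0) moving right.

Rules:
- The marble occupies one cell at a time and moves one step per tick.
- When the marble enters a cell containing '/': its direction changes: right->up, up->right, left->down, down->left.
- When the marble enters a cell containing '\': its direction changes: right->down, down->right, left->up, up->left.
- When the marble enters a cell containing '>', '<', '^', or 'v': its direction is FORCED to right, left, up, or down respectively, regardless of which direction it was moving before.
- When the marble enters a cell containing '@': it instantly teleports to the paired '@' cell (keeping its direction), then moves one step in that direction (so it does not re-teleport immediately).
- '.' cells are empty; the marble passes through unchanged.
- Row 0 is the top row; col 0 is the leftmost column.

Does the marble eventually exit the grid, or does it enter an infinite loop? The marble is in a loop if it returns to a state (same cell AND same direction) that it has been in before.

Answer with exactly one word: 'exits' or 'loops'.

Step 1: enter (1,0), '@' teleport (1,0)->(2,0), also enter (2,0), move right to (2,1)
Step 2: enter (2,1), '>' forces right->right, move right to (2,2)
Step 3: enter (2,2), '<' forces right->left, move left to (2,1)
Step 4: enter (2,1), '>' forces left->right, move right to (2,2)
Step 5: at (2,2) dir=right — LOOP DETECTED (seen before)

Answer: loops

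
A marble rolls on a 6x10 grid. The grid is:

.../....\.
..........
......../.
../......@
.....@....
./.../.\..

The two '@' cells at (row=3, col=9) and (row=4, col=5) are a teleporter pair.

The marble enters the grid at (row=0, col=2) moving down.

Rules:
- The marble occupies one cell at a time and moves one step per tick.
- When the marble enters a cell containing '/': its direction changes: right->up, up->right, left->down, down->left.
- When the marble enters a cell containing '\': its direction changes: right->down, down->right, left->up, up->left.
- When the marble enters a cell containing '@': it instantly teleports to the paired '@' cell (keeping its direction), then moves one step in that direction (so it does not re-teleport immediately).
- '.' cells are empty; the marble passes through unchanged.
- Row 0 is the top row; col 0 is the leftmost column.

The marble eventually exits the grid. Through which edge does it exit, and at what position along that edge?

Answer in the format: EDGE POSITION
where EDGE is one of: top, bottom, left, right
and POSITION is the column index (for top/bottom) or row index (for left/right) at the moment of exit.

Answer: left 3

Derivation:
Step 1: enter (0,2), '.' pass, move down to (1,2)
Step 2: enter (1,2), '.' pass, move down to (2,2)
Step 3: enter (2,2), '.' pass, move down to (3,2)
Step 4: enter (3,2), '/' deflects down->left, move left to (3,1)
Step 5: enter (3,1), '.' pass, move left to (3,0)
Step 6: enter (3,0), '.' pass, move left to (3,-1)
Step 7: at (3,-1) — EXIT via left edge, pos 3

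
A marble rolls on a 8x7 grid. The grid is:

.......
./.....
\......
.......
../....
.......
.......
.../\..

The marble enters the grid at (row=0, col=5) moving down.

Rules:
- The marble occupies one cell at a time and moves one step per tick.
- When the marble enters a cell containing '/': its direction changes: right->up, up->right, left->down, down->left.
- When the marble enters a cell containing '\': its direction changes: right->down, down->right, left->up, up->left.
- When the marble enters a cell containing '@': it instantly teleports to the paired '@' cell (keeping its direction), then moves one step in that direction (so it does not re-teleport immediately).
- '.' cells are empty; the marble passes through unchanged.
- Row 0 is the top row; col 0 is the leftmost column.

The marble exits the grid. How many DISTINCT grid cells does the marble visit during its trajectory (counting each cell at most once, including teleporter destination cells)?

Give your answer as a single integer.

Answer: 8

Derivation:
Step 1: enter (0,5), '.' pass, move down to (1,5)
Step 2: enter (1,5), '.' pass, move down to (2,5)
Step 3: enter (2,5), '.' pass, move down to (3,5)
Step 4: enter (3,5), '.' pass, move down to (4,5)
Step 5: enter (4,5), '.' pass, move down to (5,5)
Step 6: enter (5,5), '.' pass, move down to (6,5)
Step 7: enter (6,5), '.' pass, move down to (7,5)
Step 8: enter (7,5), '.' pass, move down to (8,5)
Step 9: at (8,5) — EXIT via bottom edge, pos 5
Distinct cells visited: 8 (path length 8)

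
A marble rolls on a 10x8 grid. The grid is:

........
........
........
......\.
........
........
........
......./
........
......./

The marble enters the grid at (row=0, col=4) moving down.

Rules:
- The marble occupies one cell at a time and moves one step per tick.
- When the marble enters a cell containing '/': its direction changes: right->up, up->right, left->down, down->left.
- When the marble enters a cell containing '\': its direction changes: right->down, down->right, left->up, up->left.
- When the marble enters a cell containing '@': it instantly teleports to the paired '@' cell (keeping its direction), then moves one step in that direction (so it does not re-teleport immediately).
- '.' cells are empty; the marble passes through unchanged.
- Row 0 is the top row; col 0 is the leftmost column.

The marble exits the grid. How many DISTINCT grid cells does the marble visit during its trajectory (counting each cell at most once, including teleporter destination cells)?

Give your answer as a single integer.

Answer: 10

Derivation:
Step 1: enter (0,4), '.' pass, move down to (1,4)
Step 2: enter (1,4), '.' pass, move down to (2,4)
Step 3: enter (2,4), '.' pass, move down to (3,4)
Step 4: enter (3,4), '.' pass, move down to (4,4)
Step 5: enter (4,4), '.' pass, move down to (5,4)
Step 6: enter (5,4), '.' pass, move down to (6,4)
Step 7: enter (6,4), '.' pass, move down to (7,4)
Step 8: enter (7,4), '.' pass, move down to (8,4)
Step 9: enter (8,4), '.' pass, move down to (9,4)
Step 10: enter (9,4), '.' pass, move down to (10,4)
Step 11: at (10,4) — EXIT via bottom edge, pos 4
Distinct cells visited: 10 (path length 10)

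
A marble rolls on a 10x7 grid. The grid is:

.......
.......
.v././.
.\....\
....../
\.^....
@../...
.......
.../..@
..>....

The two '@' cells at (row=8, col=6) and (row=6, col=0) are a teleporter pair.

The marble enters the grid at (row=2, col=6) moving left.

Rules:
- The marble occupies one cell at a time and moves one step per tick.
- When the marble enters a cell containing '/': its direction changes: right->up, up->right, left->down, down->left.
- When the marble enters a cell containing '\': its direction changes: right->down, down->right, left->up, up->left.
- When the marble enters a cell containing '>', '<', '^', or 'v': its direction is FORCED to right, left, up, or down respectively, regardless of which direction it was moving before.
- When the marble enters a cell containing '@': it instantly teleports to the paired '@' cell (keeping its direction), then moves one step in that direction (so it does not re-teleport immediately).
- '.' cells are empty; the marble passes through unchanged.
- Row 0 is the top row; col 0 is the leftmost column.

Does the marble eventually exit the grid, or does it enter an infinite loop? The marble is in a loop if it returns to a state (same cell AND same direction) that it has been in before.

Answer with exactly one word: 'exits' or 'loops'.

Step 1: enter (2,6), '.' pass, move left to (2,5)
Step 2: enter (2,5), '/' deflects left->down, move down to (3,5)
Step 3: enter (3,5), '.' pass, move down to (4,5)
Step 4: enter (4,5), '.' pass, move down to (5,5)
Step 5: enter (5,5), '.' pass, move down to (6,5)
Step 6: enter (6,5), '.' pass, move down to (7,5)
Step 7: enter (7,5), '.' pass, move down to (8,5)
Step 8: enter (8,5), '.' pass, move down to (9,5)
Step 9: enter (9,5), '.' pass, move down to (10,5)
Step 10: at (10,5) — EXIT via bottom edge, pos 5

Answer: exits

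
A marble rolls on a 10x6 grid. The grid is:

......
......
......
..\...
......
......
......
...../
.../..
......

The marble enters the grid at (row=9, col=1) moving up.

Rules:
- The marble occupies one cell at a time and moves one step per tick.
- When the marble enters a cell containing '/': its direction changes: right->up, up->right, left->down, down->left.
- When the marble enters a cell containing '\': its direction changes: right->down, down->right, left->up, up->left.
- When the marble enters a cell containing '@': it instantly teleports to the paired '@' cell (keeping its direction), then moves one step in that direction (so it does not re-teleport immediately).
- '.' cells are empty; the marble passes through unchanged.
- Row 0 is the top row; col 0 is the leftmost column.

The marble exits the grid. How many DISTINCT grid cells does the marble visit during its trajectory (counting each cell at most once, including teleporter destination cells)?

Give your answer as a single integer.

Step 1: enter (9,1), '.' pass, move up to (8,1)
Step 2: enter (8,1), '.' pass, move up to (7,1)
Step 3: enter (7,1), '.' pass, move up to (6,1)
Step 4: enter (6,1), '.' pass, move up to (5,1)
Step 5: enter (5,1), '.' pass, move up to (4,1)
Step 6: enter (4,1), '.' pass, move up to (3,1)
Step 7: enter (3,1), '.' pass, move up to (2,1)
Step 8: enter (2,1), '.' pass, move up to (1,1)
Step 9: enter (1,1), '.' pass, move up to (0,1)
Step 10: enter (0,1), '.' pass, move up to (-1,1)
Step 11: at (-1,1) — EXIT via top edge, pos 1
Distinct cells visited: 10 (path length 10)

Answer: 10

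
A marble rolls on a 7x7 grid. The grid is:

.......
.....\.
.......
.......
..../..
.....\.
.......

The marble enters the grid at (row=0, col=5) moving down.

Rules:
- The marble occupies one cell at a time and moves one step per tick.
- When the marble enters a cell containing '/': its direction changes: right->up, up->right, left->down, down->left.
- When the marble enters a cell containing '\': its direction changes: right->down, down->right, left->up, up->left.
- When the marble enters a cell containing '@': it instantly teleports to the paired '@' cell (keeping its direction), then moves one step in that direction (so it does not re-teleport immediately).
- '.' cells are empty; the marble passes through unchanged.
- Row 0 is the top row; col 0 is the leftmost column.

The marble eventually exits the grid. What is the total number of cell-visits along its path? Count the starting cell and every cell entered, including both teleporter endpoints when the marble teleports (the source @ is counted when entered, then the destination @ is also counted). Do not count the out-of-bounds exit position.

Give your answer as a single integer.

Step 1: enter (0,5), '.' pass, move down to (1,5)
Step 2: enter (1,5), '\' deflects down->right, move right to (1,6)
Step 3: enter (1,6), '.' pass, move right to (1,7)
Step 4: at (1,7) — EXIT via right edge, pos 1
Path length (cell visits): 3

Answer: 3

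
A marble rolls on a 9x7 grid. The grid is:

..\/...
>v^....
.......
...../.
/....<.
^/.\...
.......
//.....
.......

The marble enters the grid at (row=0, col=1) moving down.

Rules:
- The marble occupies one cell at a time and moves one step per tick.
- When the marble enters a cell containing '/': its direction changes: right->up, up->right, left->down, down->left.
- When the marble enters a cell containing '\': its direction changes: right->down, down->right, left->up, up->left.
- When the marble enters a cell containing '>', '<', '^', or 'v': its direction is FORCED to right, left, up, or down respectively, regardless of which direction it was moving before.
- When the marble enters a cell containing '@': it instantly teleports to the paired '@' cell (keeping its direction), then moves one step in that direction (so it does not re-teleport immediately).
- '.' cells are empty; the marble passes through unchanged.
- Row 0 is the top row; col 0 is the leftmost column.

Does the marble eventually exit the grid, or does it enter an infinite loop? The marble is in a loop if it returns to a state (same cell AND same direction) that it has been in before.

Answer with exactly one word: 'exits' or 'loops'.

Answer: loops

Derivation:
Step 1: enter (0,1), '.' pass, move down to (1,1)
Step 2: enter (1,1), 'v' forces down->down, move down to (2,1)
Step 3: enter (2,1), '.' pass, move down to (3,1)
Step 4: enter (3,1), '.' pass, move down to (4,1)
Step 5: enter (4,1), '.' pass, move down to (5,1)
Step 6: enter (5,1), '/' deflects down->left, move left to (5,0)
Step 7: enter (5,0), '^' forces left->up, move up to (4,0)
Step 8: enter (4,0), '/' deflects up->right, move right to (4,1)
Step 9: enter (4,1), '.' pass, move right to (4,2)
Step 10: enter (4,2), '.' pass, move right to (4,3)
Step 11: enter (4,3), '.' pass, move right to (4,4)
Step 12: enter (4,4), '.' pass, move right to (4,5)
Step 13: enter (4,5), '<' forces right->left, move left to (4,4)
Step 14: enter (4,4), '.' pass, move left to (4,3)
Step 15: enter (4,3), '.' pass, move left to (4,2)
Step 16: enter (4,2), '.' pass, move left to (4,1)
Step 17: enter (4,1), '.' pass, move left to (4,0)
Step 18: enter (4,0), '/' deflects left->down, move down to (5,0)
Step 19: enter (5,0), '^' forces down->up, move up to (4,0)
Step 20: at (4,0) dir=up — LOOP DETECTED (seen before)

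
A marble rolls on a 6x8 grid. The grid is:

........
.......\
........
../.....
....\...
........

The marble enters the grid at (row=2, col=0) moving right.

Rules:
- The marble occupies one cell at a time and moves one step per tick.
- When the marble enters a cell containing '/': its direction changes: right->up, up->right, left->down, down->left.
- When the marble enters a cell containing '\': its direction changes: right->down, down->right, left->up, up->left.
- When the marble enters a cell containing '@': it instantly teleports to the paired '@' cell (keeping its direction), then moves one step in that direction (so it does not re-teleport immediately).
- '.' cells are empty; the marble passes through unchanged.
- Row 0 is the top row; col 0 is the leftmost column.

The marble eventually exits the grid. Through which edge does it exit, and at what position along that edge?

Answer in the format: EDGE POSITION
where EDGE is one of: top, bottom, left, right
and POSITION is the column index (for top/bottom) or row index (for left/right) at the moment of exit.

Answer: right 2

Derivation:
Step 1: enter (2,0), '.' pass, move right to (2,1)
Step 2: enter (2,1), '.' pass, move right to (2,2)
Step 3: enter (2,2), '.' pass, move right to (2,3)
Step 4: enter (2,3), '.' pass, move right to (2,4)
Step 5: enter (2,4), '.' pass, move right to (2,5)
Step 6: enter (2,5), '.' pass, move right to (2,6)
Step 7: enter (2,6), '.' pass, move right to (2,7)
Step 8: enter (2,7), '.' pass, move right to (2,8)
Step 9: at (2,8) — EXIT via right edge, pos 2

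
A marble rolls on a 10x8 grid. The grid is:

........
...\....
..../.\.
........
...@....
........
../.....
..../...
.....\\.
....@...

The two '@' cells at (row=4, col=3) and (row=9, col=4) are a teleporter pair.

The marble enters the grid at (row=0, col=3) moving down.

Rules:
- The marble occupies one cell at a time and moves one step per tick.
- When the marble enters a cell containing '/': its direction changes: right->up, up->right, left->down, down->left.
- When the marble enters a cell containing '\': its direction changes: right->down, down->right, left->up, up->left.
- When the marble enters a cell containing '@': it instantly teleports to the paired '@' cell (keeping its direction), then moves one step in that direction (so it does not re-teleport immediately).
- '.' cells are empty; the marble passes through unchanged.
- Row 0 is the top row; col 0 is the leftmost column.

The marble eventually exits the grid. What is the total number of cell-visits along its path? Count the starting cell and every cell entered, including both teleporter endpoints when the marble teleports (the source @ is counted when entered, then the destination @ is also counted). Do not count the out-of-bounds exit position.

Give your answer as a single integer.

Answer: 6

Derivation:
Step 1: enter (0,3), '.' pass, move down to (1,3)
Step 2: enter (1,3), '\' deflects down->right, move right to (1,4)
Step 3: enter (1,4), '.' pass, move right to (1,5)
Step 4: enter (1,5), '.' pass, move right to (1,6)
Step 5: enter (1,6), '.' pass, move right to (1,7)
Step 6: enter (1,7), '.' pass, move right to (1,8)
Step 7: at (1,8) — EXIT via right edge, pos 1
Path length (cell visits): 6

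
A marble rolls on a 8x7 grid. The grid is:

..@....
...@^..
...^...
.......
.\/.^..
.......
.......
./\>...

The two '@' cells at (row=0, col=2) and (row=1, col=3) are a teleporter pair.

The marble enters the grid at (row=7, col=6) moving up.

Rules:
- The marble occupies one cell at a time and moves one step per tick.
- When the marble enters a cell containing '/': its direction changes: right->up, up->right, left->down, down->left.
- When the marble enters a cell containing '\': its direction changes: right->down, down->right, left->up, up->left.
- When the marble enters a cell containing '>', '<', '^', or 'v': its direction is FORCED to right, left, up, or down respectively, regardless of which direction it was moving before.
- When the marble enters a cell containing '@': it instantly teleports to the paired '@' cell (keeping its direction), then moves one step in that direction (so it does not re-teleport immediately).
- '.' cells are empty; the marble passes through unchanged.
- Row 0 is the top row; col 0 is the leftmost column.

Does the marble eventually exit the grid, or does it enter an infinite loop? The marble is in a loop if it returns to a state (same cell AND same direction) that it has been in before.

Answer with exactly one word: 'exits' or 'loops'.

Answer: exits

Derivation:
Step 1: enter (7,6), '.' pass, move up to (6,6)
Step 2: enter (6,6), '.' pass, move up to (5,6)
Step 3: enter (5,6), '.' pass, move up to (4,6)
Step 4: enter (4,6), '.' pass, move up to (3,6)
Step 5: enter (3,6), '.' pass, move up to (2,6)
Step 6: enter (2,6), '.' pass, move up to (1,6)
Step 7: enter (1,6), '.' pass, move up to (0,6)
Step 8: enter (0,6), '.' pass, move up to (-1,6)
Step 9: at (-1,6) — EXIT via top edge, pos 6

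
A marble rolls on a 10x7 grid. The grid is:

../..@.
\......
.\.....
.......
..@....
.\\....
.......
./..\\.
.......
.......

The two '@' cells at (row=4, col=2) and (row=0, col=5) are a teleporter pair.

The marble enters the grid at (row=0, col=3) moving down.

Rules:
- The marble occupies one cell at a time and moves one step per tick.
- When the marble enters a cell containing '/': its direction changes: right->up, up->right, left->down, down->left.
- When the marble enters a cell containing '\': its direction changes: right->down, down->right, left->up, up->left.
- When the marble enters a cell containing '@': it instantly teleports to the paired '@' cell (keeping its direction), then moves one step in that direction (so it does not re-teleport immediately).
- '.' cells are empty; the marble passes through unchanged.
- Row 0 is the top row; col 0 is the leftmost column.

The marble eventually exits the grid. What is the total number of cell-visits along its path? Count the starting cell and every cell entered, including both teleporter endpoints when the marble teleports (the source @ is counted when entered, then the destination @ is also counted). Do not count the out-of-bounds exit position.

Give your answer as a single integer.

Answer: 10

Derivation:
Step 1: enter (0,3), '.' pass, move down to (1,3)
Step 2: enter (1,3), '.' pass, move down to (2,3)
Step 3: enter (2,3), '.' pass, move down to (3,3)
Step 4: enter (3,3), '.' pass, move down to (4,3)
Step 5: enter (4,3), '.' pass, move down to (5,3)
Step 6: enter (5,3), '.' pass, move down to (6,3)
Step 7: enter (6,3), '.' pass, move down to (7,3)
Step 8: enter (7,3), '.' pass, move down to (8,3)
Step 9: enter (8,3), '.' pass, move down to (9,3)
Step 10: enter (9,3), '.' pass, move down to (10,3)
Step 11: at (10,3) — EXIT via bottom edge, pos 3
Path length (cell visits): 10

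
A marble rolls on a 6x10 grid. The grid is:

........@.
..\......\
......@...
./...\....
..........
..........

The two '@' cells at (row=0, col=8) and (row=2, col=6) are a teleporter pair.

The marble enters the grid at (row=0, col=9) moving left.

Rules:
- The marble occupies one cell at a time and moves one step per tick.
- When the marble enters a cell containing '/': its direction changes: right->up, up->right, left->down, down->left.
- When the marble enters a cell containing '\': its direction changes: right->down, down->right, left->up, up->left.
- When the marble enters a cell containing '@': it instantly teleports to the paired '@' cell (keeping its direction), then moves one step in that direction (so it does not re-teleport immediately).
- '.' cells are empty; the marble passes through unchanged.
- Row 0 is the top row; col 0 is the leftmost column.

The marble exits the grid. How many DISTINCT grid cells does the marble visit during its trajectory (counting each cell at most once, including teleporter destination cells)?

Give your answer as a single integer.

Step 1: enter (0,9), '.' pass, move left to (0,8)
Step 2: enter (0,8), '@' teleport (0,8)->(2,6), also enter (2,6), move left to (2,5)
Step 3: enter (2,5), '.' pass, move left to (2,4)
Step 4: enter (2,4), '.' pass, move left to (2,3)
Step 5: enter (2,3), '.' pass, move left to (2,2)
Step 6: enter (2,2), '.' pass, move left to (2,1)
Step 7: enter (2,1), '.' pass, move left to (2,0)
Step 8: enter (2,0), '.' pass, move left to (2,-1)
Step 9: at (2,-1) — EXIT via left edge, pos 2
Distinct cells visited: 9 (path length 9)

Answer: 9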